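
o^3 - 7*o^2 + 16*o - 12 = (o - 3)*(o - 2)^2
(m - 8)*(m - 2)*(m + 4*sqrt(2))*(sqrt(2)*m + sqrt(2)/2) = sqrt(2)*m^4 - 19*sqrt(2)*m^3/2 + 8*m^3 - 76*m^2 + 11*sqrt(2)*m^2 + 8*sqrt(2)*m + 88*m + 64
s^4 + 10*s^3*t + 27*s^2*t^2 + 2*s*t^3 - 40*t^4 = (s - t)*(s + 2*t)*(s + 4*t)*(s + 5*t)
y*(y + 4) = y^2 + 4*y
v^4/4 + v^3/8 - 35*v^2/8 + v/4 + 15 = (v/4 + 1)*(v - 3)*(v - 5/2)*(v + 2)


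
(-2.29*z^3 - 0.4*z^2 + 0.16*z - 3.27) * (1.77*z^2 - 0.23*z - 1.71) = -4.0533*z^5 - 0.1813*z^4 + 4.2911*z^3 - 5.1407*z^2 + 0.4785*z + 5.5917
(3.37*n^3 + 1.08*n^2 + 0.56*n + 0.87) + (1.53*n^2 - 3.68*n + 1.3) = 3.37*n^3 + 2.61*n^2 - 3.12*n + 2.17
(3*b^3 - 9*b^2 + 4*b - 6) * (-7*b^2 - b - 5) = -21*b^5 + 60*b^4 - 34*b^3 + 83*b^2 - 14*b + 30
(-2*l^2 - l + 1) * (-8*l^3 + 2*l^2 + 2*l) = 16*l^5 + 4*l^4 - 14*l^3 + 2*l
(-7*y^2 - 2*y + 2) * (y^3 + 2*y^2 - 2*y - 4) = -7*y^5 - 16*y^4 + 12*y^3 + 36*y^2 + 4*y - 8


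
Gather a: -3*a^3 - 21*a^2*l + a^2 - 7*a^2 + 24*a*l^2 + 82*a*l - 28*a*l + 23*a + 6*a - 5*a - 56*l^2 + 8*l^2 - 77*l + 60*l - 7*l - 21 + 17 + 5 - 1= -3*a^3 + a^2*(-21*l - 6) + a*(24*l^2 + 54*l + 24) - 48*l^2 - 24*l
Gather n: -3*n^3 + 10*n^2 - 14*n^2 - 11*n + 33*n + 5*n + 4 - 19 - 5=-3*n^3 - 4*n^2 + 27*n - 20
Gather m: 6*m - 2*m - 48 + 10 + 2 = 4*m - 36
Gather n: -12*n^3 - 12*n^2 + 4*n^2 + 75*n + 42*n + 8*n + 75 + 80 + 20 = -12*n^3 - 8*n^2 + 125*n + 175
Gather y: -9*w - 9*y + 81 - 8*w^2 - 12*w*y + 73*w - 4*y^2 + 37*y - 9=-8*w^2 + 64*w - 4*y^2 + y*(28 - 12*w) + 72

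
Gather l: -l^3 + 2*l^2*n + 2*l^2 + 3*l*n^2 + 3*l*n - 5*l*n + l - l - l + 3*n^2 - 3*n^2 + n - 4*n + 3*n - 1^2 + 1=-l^3 + l^2*(2*n + 2) + l*(3*n^2 - 2*n - 1)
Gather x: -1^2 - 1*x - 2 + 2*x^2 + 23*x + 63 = 2*x^2 + 22*x + 60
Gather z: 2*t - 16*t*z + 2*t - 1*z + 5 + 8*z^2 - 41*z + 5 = 4*t + 8*z^2 + z*(-16*t - 42) + 10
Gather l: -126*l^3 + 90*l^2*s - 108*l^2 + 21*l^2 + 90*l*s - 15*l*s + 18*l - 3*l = -126*l^3 + l^2*(90*s - 87) + l*(75*s + 15)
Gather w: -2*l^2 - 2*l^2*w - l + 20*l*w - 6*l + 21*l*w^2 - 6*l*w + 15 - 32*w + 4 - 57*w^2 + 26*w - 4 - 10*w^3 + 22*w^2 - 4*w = -2*l^2 - 7*l - 10*w^3 + w^2*(21*l - 35) + w*(-2*l^2 + 14*l - 10) + 15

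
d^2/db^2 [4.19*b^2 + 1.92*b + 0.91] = 8.38000000000000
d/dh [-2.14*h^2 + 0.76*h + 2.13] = 0.76 - 4.28*h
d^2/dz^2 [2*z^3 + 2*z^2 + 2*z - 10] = 12*z + 4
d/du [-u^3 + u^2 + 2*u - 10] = -3*u^2 + 2*u + 2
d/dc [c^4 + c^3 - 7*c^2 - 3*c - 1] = 4*c^3 + 3*c^2 - 14*c - 3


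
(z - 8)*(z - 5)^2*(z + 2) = z^4 - 16*z^3 + 69*z^2 + 10*z - 400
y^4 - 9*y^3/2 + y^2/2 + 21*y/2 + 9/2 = (y - 3)^2*(y + 1/2)*(y + 1)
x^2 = x^2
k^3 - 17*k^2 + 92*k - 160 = (k - 8)*(k - 5)*(k - 4)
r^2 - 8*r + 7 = (r - 7)*(r - 1)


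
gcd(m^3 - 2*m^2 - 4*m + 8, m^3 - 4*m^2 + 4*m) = m^2 - 4*m + 4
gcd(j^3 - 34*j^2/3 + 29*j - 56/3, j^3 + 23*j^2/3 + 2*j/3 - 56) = j - 7/3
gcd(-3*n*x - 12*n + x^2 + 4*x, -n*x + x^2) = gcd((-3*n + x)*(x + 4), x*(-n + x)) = 1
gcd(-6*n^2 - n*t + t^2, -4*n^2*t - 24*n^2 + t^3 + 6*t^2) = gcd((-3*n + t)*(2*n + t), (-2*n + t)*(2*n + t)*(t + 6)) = 2*n + t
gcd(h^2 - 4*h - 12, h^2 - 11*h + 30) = h - 6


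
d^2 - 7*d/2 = d*(d - 7/2)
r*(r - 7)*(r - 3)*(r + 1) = r^4 - 9*r^3 + 11*r^2 + 21*r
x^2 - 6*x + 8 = (x - 4)*(x - 2)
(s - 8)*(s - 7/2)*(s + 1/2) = s^3 - 11*s^2 + 89*s/4 + 14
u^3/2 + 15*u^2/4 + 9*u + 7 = (u/2 + 1)*(u + 2)*(u + 7/2)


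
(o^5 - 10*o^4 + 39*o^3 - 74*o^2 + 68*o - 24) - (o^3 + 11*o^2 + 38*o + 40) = o^5 - 10*o^4 + 38*o^3 - 85*o^2 + 30*o - 64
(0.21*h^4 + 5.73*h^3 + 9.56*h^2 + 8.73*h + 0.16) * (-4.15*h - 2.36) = -0.8715*h^5 - 24.2751*h^4 - 53.1968*h^3 - 58.7911*h^2 - 21.2668*h - 0.3776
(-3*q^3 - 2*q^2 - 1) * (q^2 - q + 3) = -3*q^5 + q^4 - 7*q^3 - 7*q^2 + q - 3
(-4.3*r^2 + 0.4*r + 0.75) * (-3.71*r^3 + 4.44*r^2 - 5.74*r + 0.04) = 15.953*r^5 - 20.576*r^4 + 23.6755*r^3 + 0.862*r^2 - 4.289*r + 0.03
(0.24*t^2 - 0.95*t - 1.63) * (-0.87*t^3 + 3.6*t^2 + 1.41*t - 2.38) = -0.2088*t^5 + 1.6905*t^4 - 1.6635*t^3 - 7.7787*t^2 - 0.0373000000000001*t + 3.8794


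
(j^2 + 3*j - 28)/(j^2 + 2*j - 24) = (j + 7)/(j + 6)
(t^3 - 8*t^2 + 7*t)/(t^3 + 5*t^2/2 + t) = 2*(t^2 - 8*t + 7)/(2*t^2 + 5*t + 2)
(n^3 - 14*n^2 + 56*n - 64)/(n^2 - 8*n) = n - 6 + 8/n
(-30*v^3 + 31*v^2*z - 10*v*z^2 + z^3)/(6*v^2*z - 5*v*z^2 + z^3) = (-5*v + z)/z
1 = 1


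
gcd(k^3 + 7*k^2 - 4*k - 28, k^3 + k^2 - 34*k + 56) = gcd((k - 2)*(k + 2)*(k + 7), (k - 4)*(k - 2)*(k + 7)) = k^2 + 5*k - 14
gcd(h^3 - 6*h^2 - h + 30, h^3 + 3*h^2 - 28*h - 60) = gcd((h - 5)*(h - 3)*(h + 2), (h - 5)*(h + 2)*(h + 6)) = h^2 - 3*h - 10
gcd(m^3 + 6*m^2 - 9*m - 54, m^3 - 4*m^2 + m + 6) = m - 3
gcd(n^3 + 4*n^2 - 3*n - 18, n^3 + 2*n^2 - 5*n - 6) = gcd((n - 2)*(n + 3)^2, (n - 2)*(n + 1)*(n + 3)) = n^2 + n - 6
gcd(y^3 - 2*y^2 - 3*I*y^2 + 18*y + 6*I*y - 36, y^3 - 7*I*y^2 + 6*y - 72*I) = y^2 - 3*I*y + 18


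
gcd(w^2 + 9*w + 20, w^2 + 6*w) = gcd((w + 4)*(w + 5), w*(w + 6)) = 1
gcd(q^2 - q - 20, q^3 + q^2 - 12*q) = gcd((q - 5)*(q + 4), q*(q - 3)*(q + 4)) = q + 4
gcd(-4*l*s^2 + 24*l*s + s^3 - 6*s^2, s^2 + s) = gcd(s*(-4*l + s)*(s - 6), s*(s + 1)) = s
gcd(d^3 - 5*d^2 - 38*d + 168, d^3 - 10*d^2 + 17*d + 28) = d^2 - 11*d + 28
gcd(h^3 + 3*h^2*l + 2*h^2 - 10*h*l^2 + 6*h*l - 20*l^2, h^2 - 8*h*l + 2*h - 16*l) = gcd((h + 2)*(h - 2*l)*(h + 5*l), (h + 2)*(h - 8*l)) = h + 2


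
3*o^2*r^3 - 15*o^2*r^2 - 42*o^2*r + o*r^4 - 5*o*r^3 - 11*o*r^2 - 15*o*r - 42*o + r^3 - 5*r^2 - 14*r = (3*o + r)*(r - 7)*(r + 2)*(o*r + 1)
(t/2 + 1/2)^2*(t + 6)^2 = t^4/4 + 7*t^3/2 + 61*t^2/4 + 21*t + 9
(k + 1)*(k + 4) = k^2 + 5*k + 4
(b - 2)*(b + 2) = b^2 - 4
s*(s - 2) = s^2 - 2*s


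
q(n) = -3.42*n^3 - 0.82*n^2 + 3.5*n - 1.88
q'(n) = -10.26*n^2 - 1.64*n + 3.5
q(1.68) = -14.53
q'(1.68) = -28.21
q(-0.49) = -3.39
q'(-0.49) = 1.84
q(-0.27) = -2.82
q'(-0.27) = 3.19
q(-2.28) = 26.41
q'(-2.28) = -46.10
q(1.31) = -6.39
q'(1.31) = -16.26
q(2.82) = -75.23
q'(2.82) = -82.72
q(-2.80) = 56.97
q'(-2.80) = -72.35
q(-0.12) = -2.31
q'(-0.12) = 3.55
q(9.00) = -2529.98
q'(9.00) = -842.32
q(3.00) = -91.10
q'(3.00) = -93.76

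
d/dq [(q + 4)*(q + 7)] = 2*q + 11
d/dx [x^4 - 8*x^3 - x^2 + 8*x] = 4*x^3 - 24*x^2 - 2*x + 8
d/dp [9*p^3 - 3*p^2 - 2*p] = 27*p^2 - 6*p - 2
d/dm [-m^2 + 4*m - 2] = 4 - 2*m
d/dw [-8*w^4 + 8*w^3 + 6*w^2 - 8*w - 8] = -32*w^3 + 24*w^2 + 12*w - 8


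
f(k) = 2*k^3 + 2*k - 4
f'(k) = 6*k^2 + 2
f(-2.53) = -41.45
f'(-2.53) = 40.41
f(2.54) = 33.85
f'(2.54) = 40.71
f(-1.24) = -10.29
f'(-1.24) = 11.23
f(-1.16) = -9.44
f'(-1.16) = 10.07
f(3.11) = 62.38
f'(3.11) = 60.03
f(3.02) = 57.13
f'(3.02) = 56.72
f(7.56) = 875.28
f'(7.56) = 344.92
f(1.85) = 12.36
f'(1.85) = 22.54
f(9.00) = 1472.00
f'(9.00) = 488.00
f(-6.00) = -448.00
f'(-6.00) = 218.00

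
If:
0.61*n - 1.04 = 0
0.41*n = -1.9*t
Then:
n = 1.70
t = -0.37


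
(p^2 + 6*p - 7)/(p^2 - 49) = (p - 1)/(p - 7)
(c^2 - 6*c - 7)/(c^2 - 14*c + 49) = (c + 1)/(c - 7)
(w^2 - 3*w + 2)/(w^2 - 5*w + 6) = (w - 1)/(w - 3)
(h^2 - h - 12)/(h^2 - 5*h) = (h^2 - h - 12)/(h*(h - 5))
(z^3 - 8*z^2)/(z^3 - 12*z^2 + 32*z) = z/(z - 4)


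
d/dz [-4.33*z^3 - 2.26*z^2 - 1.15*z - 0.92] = -12.99*z^2 - 4.52*z - 1.15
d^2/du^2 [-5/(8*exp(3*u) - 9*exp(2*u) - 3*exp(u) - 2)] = 15*(6*(-8*exp(2*u) + 6*exp(u) + 1)^2*exp(u) + (24*exp(2*u) - 12*exp(u) - 1)*(-8*exp(3*u) + 9*exp(2*u) + 3*exp(u) + 2))*exp(u)/(-8*exp(3*u) + 9*exp(2*u) + 3*exp(u) + 2)^3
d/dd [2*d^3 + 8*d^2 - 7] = 2*d*(3*d + 8)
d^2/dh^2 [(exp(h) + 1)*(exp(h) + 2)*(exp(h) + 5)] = (9*exp(2*h) + 32*exp(h) + 17)*exp(h)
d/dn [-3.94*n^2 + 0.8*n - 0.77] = 0.8 - 7.88*n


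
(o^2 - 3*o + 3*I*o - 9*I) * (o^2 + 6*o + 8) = o^4 + 3*o^3 + 3*I*o^3 - 10*o^2 + 9*I*o^2 - 24*o - 30*I*o - 72*I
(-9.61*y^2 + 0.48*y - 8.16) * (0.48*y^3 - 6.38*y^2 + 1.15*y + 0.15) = -4.6128*y^5 + 61.5422*y^4 - 18.0307*y^3 + 51.1713*y^2 - 9.312*y - 1.224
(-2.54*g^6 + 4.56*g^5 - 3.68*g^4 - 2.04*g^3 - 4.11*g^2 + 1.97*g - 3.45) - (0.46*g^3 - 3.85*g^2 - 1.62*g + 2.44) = -2.54*g^6 + 4.56*g^5 - 3.68*g^4 - 2.5*g^3 - 0.26*g^2 + 3.59*g - 5.89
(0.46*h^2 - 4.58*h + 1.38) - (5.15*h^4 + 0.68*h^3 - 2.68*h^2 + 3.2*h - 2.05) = -5.15*h^4 - 0.68*h^3 + 3.14*h^2 - 7.78*h + 3.43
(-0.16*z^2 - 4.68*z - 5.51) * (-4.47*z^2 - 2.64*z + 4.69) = 0.7152*z^4 + 21.342*z^3 + 36.2345*z^2 - 7.4028*z - 25.8419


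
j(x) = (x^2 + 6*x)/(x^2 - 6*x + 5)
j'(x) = (6 - 2*x)*(x^2 + 6*x)/(x^2 - 6*x + 5)^2 + (2*x + 6)/(x^2 - 6*x + 5) = 2*(-6*x^2 + 5*x + 15)/(x^4 - 12*x^3 + 46*x^2 - 60*x + 25)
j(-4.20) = -0.16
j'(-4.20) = -0.10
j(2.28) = -5.42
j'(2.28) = -0.79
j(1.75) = -5.56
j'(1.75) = 1.81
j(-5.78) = -0.02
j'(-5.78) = -0.08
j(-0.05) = -0.06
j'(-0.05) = 1.05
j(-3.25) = -0.25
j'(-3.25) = -0.11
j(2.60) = -5.82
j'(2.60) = -1.70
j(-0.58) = -0.36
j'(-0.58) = 0.26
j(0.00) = 0.00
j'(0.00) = 1.20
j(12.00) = 2.81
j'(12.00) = -0.27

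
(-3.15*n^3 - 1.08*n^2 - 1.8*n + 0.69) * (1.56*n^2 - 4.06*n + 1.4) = -4.914*n^5 + 11.1042*n^4 - 2.8332*n^3 + 6.8724*n^2 - 5.3214*n + 0.966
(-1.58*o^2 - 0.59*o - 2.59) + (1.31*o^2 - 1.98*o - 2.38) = -0.27*o^2 - 2.57*o - 4.97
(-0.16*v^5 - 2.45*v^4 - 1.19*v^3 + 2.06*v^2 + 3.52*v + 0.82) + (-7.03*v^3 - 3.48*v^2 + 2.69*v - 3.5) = -0.16*v^5 - 2.45*v^4 - 8.22*v^3 - 1.42*v^2 + 6.21*v - 2.68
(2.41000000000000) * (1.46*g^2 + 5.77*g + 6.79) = 3.5186*g^2 + 13.9057*g + 16.3639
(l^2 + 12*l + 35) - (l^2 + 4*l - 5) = 8*l + 40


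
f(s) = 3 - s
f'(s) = -1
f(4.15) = -1.15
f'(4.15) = -1.00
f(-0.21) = 3.21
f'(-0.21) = -1.00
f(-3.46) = 6.46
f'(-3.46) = -1.00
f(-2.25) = 5.25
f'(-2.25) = -1.00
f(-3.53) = 6.53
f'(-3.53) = -1.00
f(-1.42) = 4.42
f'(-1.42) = -1.00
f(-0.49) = 3.49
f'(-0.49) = -1.00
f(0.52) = 2.48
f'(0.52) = -1.00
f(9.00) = -6.00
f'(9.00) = -1.00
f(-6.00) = 9.00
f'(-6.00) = -1.00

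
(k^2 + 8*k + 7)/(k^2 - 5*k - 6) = (k + 7)/(k - 6)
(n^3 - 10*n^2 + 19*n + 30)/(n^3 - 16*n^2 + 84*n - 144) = (n^2 - 4*n - 5)/(n^2 - 10*n + 24)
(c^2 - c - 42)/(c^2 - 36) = (c - 7)/(c - 6)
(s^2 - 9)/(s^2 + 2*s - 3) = (s - 3)/(s - 1)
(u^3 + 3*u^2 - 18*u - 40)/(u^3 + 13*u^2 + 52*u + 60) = (u - 4)/(u + 6)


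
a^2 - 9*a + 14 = (a - 7)*(a - 2)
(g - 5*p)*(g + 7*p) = g^2 + 2*g*p - 35*p^2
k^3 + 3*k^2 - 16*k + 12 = (k - 2)*(k - 1)*(k + 6)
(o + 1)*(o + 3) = o^2 + 4*o + 3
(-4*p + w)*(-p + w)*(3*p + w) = 12*p^3 - 11*p^2*w - 2*p*w^2 + w^3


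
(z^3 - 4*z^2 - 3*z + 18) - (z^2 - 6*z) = z^3 - 5*z^2 + 3*z + 18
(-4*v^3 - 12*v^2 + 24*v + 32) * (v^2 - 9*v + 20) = -4*v^5 + 24*v^4 + 52*v^3 - 424*v^2 + 192*v + 640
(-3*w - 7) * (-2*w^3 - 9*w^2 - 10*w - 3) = 6*w^4 + 41*w^3 + 93*w^2 + 79*w + 21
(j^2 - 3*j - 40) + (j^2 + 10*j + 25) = 2*j^2 + 7*j - 15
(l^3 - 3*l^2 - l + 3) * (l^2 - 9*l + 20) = l^5 - 12*l^4 + 46*l^3 - 48*l^2 - 47*l + 60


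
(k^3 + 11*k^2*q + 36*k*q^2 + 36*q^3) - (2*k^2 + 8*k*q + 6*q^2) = k^3 + 11*k^2*q - 2*k^2 + 36*k*q^2 - 8*k*q + 36*q^3 - 6*q^2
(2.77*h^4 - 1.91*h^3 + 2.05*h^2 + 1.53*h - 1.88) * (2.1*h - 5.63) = 5.817*h^5 - 19.6061*h^4 + 15.0583*h^3 - 8.3285*h^2 - 12.5619*h + 10.5844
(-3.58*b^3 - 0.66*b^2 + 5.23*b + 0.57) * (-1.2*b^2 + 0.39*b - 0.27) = 4.296*b^5 - 0.6042*b^4 - 5.5668*b^3 + 1.5339*b^2 - 1.1898*b - 0.1539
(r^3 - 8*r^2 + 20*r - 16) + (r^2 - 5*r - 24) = r^3 - 7*r^2 + 15*r - 40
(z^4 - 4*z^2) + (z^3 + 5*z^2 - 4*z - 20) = z^4 + z^3 + z^2 - 4*z - 20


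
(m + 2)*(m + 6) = m^2 + 8*m + 12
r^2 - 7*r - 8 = (r - 8)*(r + 1)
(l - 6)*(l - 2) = l^2 - 8*l + 12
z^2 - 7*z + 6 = (z - 6)*(z - 1)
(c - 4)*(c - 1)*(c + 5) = c^3 - 21*c + 20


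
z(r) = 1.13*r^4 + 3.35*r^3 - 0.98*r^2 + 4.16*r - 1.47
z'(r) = 4.52*r^3 + 10.05*r^2 - 1.96*r + 4.16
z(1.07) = 7.44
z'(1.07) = 19.11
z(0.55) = 1.18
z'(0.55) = 6.87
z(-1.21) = -11.45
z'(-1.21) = 13.24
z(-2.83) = -24.54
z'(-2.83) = -12.25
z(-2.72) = -25.60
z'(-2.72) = -7.11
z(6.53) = 2971.32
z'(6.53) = 1678.47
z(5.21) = 1299.95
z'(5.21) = 905.97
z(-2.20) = -24.57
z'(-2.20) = 8.99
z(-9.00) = 4853.49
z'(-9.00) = -2459.23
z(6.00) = 2176.29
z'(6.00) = 1330.52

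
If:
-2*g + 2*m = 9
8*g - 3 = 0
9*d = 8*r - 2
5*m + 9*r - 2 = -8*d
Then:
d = -197/145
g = 3/8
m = 39/8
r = -1483/1160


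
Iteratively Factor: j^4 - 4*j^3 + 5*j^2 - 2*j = (j)*(j^3 - 4*j^2 + 5*j - 2) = j*(j - 1)*(j^2 - 3*j + 2) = j*(j - 1)^2*(j - 2)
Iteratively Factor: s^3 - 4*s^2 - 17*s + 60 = (s - 3)*(s^2 - s - 20) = (s - 3)*(s + 4)*(s - 5)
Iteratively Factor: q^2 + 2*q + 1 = (q + 1)*(q + 1)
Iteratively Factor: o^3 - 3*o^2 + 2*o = (o)*(o^2 - 3*o + 2) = o*(o - 2)*(o - 1)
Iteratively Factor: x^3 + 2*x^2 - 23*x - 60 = (x + 3)*(x^2 - x - 20) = (x + 3)*(x + 4)*(x - 5)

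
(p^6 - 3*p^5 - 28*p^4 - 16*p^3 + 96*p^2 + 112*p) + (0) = p^6 - 3*p^5 - 28*p^4 - 16*p^3 + 96*p^2 + 112*p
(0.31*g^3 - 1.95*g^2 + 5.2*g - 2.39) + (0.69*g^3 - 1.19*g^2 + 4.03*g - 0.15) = 1.0*g^3 - 3.14*g^2 + 9.23*g - 2.54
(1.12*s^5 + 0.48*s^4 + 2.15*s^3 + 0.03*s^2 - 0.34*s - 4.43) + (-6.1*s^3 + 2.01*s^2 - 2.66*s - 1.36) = 1.12*s^5 + 0.48*s^4 - 3.95*s^3 + 2.04*s^2 - 3.0*s - 5.79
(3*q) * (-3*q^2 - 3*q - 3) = -9*q^3 - 9*q^2 - 9*q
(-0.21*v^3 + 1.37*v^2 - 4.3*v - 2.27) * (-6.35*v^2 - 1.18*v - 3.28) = 1.3335*v^5 - 8.4517*v^4 + 26.3772*v^3 + 14.9949*v^2 + 16.7826*v + 7.4456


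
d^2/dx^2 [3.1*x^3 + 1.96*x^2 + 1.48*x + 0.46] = 18.6*x + 3.92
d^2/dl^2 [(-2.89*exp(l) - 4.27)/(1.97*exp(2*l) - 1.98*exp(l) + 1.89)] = (-11.215801*exp(4*l) - 77.558506*exp(3*l) + 114.528708*exp(2*l) + 36.038898*exp(l) - 26.302563)*exp(l)/(7.645373*exp(6*l) - 23.052546*exp(5*l) + 45.174267*exp(4*l) - 51.995196*exp(3*l) + 43.339779*exp(2*l) - 21.218274*exp(l) + 6.751269)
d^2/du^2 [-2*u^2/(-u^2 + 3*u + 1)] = 4*(3*u^3 + 3*u^2 + 1)/(u^6 - 9*u^5 + 24*u^4 - 9*u^3 - 24*u^2 - 9*u - 1)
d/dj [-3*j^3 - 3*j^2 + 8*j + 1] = -9*j^2 - 6*j + 8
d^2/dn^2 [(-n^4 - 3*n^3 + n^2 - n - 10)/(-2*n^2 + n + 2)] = 2*(4*n^6 - 6*n^5 - 9*n^4 + 33*n^3 + 150*n^2 - 12*n + 44)/(8*n^6 - 12*n^5 - 18*n^4 + 23*n^3 + 18*n^2 - 12*n - 8)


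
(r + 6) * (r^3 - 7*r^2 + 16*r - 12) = r^4 - r^3 - 26*r^2 + 84*r - 72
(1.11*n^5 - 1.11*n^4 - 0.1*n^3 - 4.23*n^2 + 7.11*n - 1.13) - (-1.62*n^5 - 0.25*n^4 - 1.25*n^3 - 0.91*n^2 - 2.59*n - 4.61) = 2.73*n^5 - 0.86*n^4 + 1.15*n^3 - 3.32*n^2 + 9.7*n + 3.48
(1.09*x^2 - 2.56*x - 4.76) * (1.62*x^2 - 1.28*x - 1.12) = 1.7658*x^4 - 5.5424*x^3 - 5.6552*x^2 + 8.96*x + 5.3312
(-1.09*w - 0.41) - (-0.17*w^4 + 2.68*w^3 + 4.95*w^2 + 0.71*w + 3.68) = 0.17*w^4 - 2.68*w^3 - 4.95*w^2 - 1.8*w - 4.09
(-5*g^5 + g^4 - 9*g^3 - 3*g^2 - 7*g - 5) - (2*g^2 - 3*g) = -5*g^5 + g^4 - 9*g^3 - 5*g^2 - 4*g - 5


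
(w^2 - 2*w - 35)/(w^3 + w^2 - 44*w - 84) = (w + 5)/(w^2 + 8*w + 12)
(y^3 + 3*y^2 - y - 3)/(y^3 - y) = (y + 3)/y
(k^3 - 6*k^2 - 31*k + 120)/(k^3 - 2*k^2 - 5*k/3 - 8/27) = 27*(-k^3 + 6*k^2 + 31*k - 120)/(-27*k^3 + 54*k^2 + 45*k + 8)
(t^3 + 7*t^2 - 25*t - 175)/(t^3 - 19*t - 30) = (t^2 + 12*t + 35)/(t^2 + 5*t + 6)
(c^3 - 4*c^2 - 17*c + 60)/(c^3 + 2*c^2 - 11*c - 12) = (c - 5)/(c + 1)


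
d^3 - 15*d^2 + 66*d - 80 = (d - 8)*(d - 5)*(d - 2)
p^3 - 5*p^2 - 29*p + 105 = (p - 7)*(p - 3)*(p + 5)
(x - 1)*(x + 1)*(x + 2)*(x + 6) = x^4 + 8*x^3 + 11*x^2 - 8*x - 12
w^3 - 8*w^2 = w^2*(w - 8)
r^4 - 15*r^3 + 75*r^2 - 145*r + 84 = (r - 7)*(r - 4)*(r - 3)*(r - 1)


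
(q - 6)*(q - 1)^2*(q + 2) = q^4 - 6*q^3 - 3*q^2 + 20*q - 12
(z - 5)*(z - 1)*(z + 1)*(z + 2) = z^4 - 3*z^3 - 11*z^2 + 3*z + 10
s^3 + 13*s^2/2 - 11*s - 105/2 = (s - 3)*(s + 5/2)*(s + 7)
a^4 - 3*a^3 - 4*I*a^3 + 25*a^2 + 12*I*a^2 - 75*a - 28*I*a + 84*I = (a - 3)*(a - 7*I)*(a - I)*(a + 4*I)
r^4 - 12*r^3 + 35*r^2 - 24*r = r*(r - 8)*(r - 3)*(r - 1)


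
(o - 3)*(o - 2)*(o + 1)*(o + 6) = o^4 + 2*o^3 - 23*o^2 + 12*o + 36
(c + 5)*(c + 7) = c^2 + 12*c + 35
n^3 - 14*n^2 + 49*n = n*(n - 7)^2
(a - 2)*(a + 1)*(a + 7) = a^3 + 6*a^2 - 9*a - 14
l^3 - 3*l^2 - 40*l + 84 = (l - 7)*(l - 2)*(l + 6)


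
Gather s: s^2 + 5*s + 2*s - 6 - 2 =s^2 + 7*s - 8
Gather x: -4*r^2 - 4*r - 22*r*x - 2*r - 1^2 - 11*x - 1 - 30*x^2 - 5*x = -4*r^2 - 6*r - 30*x^2 + x*(-22*r - 16) - 2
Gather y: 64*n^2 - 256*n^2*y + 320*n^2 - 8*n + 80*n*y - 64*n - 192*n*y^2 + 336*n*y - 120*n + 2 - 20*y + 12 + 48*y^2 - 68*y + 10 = 384*n^2 - 192*n + y^2*(48 - 192*n) + y*(-256*n^2 + 416*n - 88) + 24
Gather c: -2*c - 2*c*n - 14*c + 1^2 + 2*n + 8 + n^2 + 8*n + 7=c*(-2*n - 16) + n^2 + 10*n + 16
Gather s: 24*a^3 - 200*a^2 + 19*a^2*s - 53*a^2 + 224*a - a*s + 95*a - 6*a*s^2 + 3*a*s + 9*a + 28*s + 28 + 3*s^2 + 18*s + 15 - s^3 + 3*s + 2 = 24*a^3 - 253*a^2 + 328*a - s^3 + s^2*(3 - 6*a) + s*(19*a^2 + 2*a + 49) + 45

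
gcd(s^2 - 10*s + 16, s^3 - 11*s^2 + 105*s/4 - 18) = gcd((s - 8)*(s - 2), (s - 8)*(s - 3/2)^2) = s - 8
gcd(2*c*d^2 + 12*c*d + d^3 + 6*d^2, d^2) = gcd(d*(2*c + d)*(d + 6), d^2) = d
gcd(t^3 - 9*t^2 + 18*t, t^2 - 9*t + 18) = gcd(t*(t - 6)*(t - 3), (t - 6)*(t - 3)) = t^2 - 9*t + 18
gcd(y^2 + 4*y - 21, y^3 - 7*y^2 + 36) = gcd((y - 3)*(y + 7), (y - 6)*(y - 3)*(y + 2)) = y - 3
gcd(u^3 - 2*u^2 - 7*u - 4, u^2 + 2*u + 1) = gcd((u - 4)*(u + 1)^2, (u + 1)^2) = u^2 + 2*u + 1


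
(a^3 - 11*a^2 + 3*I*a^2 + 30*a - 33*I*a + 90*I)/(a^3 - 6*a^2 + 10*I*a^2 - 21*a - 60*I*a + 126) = (a - 5)/(a + 7*I)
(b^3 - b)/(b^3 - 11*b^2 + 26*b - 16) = b*(b + 1)/(b^2 - 10*b + 16)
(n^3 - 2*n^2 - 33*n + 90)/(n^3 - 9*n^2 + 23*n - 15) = (n + 6)/(n - 1)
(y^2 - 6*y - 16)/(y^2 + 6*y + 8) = (y - 8)/(y + 4)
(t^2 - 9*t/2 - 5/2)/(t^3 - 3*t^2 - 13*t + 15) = (t + 1/2)/(t^2 + 2*t - 3)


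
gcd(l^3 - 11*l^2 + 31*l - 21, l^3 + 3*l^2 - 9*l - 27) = l - 3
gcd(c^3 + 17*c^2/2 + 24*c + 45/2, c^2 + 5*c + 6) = c + 3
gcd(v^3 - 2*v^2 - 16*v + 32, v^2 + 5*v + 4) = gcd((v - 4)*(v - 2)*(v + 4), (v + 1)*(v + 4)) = v + 4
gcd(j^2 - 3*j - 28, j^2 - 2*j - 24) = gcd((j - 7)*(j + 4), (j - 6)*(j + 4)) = j + 4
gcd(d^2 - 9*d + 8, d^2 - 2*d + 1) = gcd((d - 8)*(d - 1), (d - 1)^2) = d - 1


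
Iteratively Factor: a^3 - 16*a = (a - 4)*(a^2 + 4*a) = (a - 4)*(a + 4)*(a)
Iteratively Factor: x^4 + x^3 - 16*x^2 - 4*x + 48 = (x - 2)*(x^3 + 3*x^2 - 10*x - 24) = (x - 2)*(x + 4)*(x^2 - x - 6) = (x - 2)*(x + 2)*(x + 4)*(x - 3)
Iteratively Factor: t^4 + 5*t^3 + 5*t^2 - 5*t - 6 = (t + 2)*(t^3 + 3*t^2 - t - 3) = (t + 2)*(t + 3)*(t^2 - 1) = (t - 1)*(t + 2)*(t + 3)*(t + 1)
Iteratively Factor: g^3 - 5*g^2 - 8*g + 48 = (g + 3)*(g^2 - 8*g + 16) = (g - 4)*(g + 3)*(g - 4)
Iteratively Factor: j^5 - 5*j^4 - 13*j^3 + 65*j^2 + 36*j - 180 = (j - 3)*(j^4 - 2*j^3 - 19*j^2 + 8*j + 60) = (j - 3)*(j + 2)*(j^3 - 4*j^2 - 11*j + 30) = (j - 5)*(j - 3)*(j + 2)*(j^2 + j - 6) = (j - 5)*(j - 3)*(j - 2)*(j + 2)*(j + 3)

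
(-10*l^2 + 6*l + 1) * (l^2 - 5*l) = -10*l^4 + 56*l^3 - 29*l^2 - 5*l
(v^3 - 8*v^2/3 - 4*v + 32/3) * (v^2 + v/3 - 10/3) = v^5 - 7*v^4/3 - 74*v^3/9 + 164*v^2/9 + 152*v/9 - 320/9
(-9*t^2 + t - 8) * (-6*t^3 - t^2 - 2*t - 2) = 54*t^5 + 3*t^4 + 65*t^3 + 24*t^2 + 14*t + 16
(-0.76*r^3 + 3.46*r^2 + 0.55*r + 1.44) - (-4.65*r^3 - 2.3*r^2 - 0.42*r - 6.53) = 3.89*r^3 + 5.76*r^2 + 0.97*r + 7.97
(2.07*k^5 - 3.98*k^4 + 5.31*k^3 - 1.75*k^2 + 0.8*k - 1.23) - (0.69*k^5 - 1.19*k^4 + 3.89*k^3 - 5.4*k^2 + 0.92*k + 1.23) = 1.38*k^5 - 2.79*k^4 + 1.42*k^3 + 3.65*k^2 - 0.12*k - 2.46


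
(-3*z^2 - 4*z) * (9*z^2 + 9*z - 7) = -27*z^4 - 63*z^3 - 15*z^2 + 28*z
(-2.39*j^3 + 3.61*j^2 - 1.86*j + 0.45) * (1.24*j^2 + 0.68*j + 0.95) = -2.9636*j^5 + 2.8512*j^4 - 2.1221*j^3 + 2.7227*j^2 - 1.461*j + 0.4275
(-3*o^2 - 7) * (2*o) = -6*o^3 - 14*o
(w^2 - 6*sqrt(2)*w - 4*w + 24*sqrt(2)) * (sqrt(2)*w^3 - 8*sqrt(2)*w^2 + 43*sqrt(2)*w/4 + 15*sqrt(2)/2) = sqrt(2)*w^5 - 12*sqrt(2)*w^4 - 12*w^4 + 171*sqrt(2)*w^3/4 + 144*w^3 - 513*w^2 - 71*sqrt(2)*w^2/2 - 30*sqrt(2)*w + 426*w + 360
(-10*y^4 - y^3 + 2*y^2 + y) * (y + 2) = -10*y^5 - 21*y^4 + 5*y^2 + 2*y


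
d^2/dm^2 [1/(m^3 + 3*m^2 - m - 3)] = 2*(-3*(m + 1)*(m^3 + 3*m^2 - m - 3) + (3*m^2 + 6*m - 1)^2)/(m^3 + 3*m^2 - m - 3)^3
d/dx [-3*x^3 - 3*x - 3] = -9*x^2 - 3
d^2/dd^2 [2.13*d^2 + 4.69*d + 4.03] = 4.26000000000000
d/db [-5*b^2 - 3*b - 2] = -10*b - 3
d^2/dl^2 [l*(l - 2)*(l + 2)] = 6*l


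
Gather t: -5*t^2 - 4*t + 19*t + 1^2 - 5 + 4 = -5*t^2 + 15*t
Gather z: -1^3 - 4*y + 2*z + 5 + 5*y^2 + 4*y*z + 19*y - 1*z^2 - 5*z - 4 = 5*y^2 + 15*y - z^2 + z*(4*y - 3)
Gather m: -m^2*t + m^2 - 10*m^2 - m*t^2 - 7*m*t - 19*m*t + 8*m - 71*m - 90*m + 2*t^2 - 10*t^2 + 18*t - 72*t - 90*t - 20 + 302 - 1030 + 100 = m^2*(-t - 9) + m*(-t^2 - 26*t - 153) - 8*t^2 - 144*t - 648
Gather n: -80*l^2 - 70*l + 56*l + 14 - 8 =-80*l^2 - 14*l + 6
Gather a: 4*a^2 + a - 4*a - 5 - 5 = 4*a^2 - 3*a - 10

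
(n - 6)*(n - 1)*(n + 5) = n^3 - 2*n^2 - 29*n + 30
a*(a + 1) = a^2 + a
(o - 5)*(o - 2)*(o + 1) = o^3 - 6*o^2 + 3*o + 10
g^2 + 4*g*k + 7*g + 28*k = (g + 7)*(g + 4*k)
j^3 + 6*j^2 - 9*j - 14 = (j - 2)*(j + 1)*(j + 7)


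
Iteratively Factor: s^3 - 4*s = (s)*(s^2 - 4) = s*(s + 2)*(s - 2)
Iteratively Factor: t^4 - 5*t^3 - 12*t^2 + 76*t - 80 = (t - 2)*(t^3 - 3*t^2 - 18*t + 40) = (t - 5)*(t - 2)*(t^2 + 2*t - 8) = (t - 5)*(t - 2)^2*(t + 4)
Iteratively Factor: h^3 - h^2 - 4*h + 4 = (h - 1)*(h^2 - 4) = (h - 1)*(h + 2)*(h - 2)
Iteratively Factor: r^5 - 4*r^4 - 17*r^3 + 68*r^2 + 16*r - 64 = (r + 4)*(r^4 - 8*r^3 + 15*r^2 + 8*r - 16) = (r - 1)*(r + 4)*(r^3 - 7*r^2 + 8*r + 16) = (r - 4)*(r - 1)*(r + 4)*(r^2 - 3*r - 4) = (r - 4)^2*(r - 1)*(r + 4)*(r + 1)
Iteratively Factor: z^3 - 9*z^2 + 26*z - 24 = (z - 4)*(z^2 - 5*z + 6) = (z - 4)*(z - 3)*(z - 2)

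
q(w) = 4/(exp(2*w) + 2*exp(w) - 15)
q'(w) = 4*(-2*exp(2*w) - 2*exp(w))/(exp(2*w) + 2*exp(w) - 15)^2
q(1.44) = 0.36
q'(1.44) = -1.39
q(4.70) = 0.00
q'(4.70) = -0.00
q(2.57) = 0.02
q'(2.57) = -0.04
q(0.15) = -0.35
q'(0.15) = -0.16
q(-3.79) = -0.27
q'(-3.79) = -0.00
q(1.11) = 14.49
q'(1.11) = -1285.18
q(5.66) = 0.00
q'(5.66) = -0.00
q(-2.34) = -0.27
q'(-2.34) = -0.00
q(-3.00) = -0.27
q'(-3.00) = 0.00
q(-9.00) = -0.27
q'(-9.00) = 0.00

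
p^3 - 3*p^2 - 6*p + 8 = (p - 4)*(p - 1)*(p + 2)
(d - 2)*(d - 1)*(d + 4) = d^3 + d^2 - 10*d + 8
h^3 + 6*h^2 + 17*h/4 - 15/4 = (h - 1/2)*(h + 3/2)*(h + 5)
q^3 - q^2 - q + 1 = (q - 1)^2*(q + 1)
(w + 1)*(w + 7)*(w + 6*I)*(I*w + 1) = I*w^4 - 5*w^3 + 8*I*w^3 - 40*w^2 + 13*I*w^2 - 35*w + 48*I*w + 42*I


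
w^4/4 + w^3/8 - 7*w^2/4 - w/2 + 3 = (w/2 + 1)^2*(w - 2)*(w - 3/2)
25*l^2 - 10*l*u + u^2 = (-5*l + u)^2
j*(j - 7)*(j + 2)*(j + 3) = j^4 - 2*j^3 - 29*j^2 - 42*j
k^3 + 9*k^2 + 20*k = k*(k + 4)*(k + 5)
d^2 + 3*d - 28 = (d - 4)*(d + 7)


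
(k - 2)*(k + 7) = k^2 + 5*k - 14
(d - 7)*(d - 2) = d^2 - 9*d + 14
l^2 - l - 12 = (l - 4)*(l + 3)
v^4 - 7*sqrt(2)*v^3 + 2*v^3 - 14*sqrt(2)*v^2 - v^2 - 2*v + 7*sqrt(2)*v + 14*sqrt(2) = (v - 1)*(v + 1)*(v + 2)*(v - 7*sqrt(2))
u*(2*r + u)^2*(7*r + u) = 28*r^3*u + 32*r^2*u^2 + 11*r*u^3 + u^4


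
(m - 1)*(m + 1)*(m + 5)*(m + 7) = m^4 + 12*m^3 + 34*m^2 - 12*m - 35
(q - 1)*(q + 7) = q^2 + 6*q - 7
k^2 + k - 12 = (k - 3)*(k + 4)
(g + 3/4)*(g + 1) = g^2 + 7*g/4 + 3/4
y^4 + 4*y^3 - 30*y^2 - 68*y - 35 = (y - 5)*(y + 7)*(-I*y - I)*(I*y + I)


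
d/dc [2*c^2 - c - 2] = 4*c - 1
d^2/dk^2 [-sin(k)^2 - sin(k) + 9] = sin(k) - 2*cos(2*k)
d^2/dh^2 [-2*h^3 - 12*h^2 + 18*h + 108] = -12*h - 24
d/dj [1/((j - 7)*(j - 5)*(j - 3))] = (-(j - 7)*(j - 5) - (j - 7)*(j - 3) - (j - 5)*(j - 3))/((j - 7)^2*(j - 5)^2*(j - 3)^2)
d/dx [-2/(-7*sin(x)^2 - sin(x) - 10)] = -2*(14*sin(x) + 1)*cos(x)/(7*sin(x)^2 + sin(x) + 10)^2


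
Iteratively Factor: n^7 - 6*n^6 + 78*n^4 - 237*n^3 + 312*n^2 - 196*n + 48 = (n + 4)*(n^6 - 10*n^5 + 40*n^4 - 82*n^3 + 91*n^2 - 52*n + 12) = (n - 1)*(n + 4)*(n^5 - 9*n^4 + 31*n^3 - 51*n^2 + 40*n - 12) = (n - 1)^2*(n + 4)*(n^4 - 8*n^3 + 23*n^2 - 28*n + 12) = (n - 2)*(n - 1)^2*(n + 4)*(n^3 - 6*n^2 + 11*n - 6) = (n - 2)*(n - 1)^3*(n + 4)*(n^2 - 5*n + 6) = (n - 3)*(n - 2)*(n - 1)^3*(n + 4)*(n - 2)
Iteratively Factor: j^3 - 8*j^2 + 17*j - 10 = (j - 1)*(j^2 - 7*j + 10) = (j - 2)*(j - 1)*(j - 5)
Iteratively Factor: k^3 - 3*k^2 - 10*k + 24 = (k - 4)*(k^2 + k - 6) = (k - 4)*(k - 2)*(k + 3)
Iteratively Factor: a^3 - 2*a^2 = (a)*(a^2 - 2*a) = a*(a - 2)*(a)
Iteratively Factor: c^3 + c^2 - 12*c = (c + 4)*(c^2 - 3*c) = c*(c + 4)*(c - 3)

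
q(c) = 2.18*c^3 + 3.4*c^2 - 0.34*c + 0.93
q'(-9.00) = 468.20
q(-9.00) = -1309.83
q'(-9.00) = 468.20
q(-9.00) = -1309.83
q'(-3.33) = 49.54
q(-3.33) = -40.73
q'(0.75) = 8.44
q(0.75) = 3.51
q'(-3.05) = 39.76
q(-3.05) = -28.26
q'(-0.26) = -1.67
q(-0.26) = 1.21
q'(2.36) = 52.13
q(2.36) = 47.72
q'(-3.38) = 51.39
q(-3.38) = -43.26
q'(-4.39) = 95.85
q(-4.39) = -116.49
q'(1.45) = 23.27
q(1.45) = 14.23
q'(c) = 6.54*c^2 + 6.8*c - 0.34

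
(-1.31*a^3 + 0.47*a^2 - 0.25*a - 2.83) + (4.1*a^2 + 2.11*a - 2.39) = -1.31*a^3 + 4.57*a^2 + 1.86*a - 5.22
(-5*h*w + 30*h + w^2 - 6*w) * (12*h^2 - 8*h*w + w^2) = -60*h^3*w + 360*h^3 + 52*h^2*w^2 - 312*h^2*w - 13*h*w^3 + 78*h*w^2 + w^4 - 6*w^3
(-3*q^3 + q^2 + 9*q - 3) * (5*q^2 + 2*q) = -15*q^5 - q^4 + 47*q^3 + 3*q^2 - 6*q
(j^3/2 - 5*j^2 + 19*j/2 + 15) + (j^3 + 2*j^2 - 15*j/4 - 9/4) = 3*j^3/2 - 3*j^2 + 23*j/4 + 51/4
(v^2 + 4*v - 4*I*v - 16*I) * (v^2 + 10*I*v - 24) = v^4 + 4*v^3 + 6*I*v^3 + 16*v^2 + 24*I*v^2 + 64*v + 96*I*v + 384*I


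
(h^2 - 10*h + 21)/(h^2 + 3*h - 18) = (h - 7)/(h + 6)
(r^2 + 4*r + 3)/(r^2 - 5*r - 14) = (r^2 + 4*r + 3)/(r^2 - 5*r - 14)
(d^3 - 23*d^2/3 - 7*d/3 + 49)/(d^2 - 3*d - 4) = (-3*d^3 + 23*d^2 + 7*d - 147)/(3*(-d^2 + 3*d + 4))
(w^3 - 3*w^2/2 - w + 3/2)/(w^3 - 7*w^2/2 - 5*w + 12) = (w^2 - 1)/(w^2 - 2*w - 8)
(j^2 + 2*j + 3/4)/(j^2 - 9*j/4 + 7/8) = 2*(4*j^2 + 8*j + 3)/(8*j^2 - 18*j + 7)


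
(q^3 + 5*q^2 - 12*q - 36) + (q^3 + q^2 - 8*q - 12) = 2*q^3 + 6*q^2 - 20*q - 48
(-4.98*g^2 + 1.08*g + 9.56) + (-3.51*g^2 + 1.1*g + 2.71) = -8.49*g^2 + 2.18*g + 12.27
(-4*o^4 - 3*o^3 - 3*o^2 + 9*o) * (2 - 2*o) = 8*o^5 - 2*o^4 - 24*o^2 + 18*o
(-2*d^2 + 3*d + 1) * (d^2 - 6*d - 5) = -2*d^4 + 15*d^3 - 7*d^2 - 21*d - 5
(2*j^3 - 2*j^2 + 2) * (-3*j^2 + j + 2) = -6*j^5 + 8*j^4 + 2*j^3 - 10*j^2 + 2*j + 4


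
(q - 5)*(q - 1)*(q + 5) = q^3 - q^2 - 25*q + 25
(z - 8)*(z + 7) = z^2 - z - 56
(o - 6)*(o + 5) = o^2 - o - 30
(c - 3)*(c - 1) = c^2 - 4*c + 3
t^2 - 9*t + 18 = (t - 6)*(t - 3)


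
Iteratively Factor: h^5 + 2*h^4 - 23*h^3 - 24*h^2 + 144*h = (h - 3)*(h^4 + 5*h^3 - 8*h^2 - 48*h) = (h - 3)^2*(h^3 + 8*h^2 + 16*h) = (h - 3)^2*(h + 4)*(h^2 + 4*h) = (h - 3)^2*(h + 4)^2*(h)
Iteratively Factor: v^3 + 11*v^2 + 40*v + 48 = (v + 3)*(v^2 + 8*v + 16) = (v + 3)*(v + 4)*(v + 4)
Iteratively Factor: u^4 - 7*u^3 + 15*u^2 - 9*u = (u - 3)*(u^3 - 4*u^2 + 3*u) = u*(u - 3)*(u^2 - 4*u + 3) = u*(u - 3)*(u - 1)*(u - 3)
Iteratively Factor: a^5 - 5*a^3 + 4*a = (a + 1)*(a^4 - a^3 - 4*a^2 + 4*a) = (a + 1)*(a + 2)*(a^3 - 3*a^2 + 2*a) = (a - 2)*(a + 1)*(a + 2)*(a^2 - a) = (a - 2)*(a - 1)*(a + 1)*(a + 2)*(a)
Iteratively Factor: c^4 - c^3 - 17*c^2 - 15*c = (c + 3)*(c^3 - 4*c^2 - 5*c) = c*(c + 3)*(c^2 - 4*c - 5) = c*(c + 1)*(c + 3)*(c - 5)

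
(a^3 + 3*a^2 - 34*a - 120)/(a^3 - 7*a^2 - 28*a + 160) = (a^2 - 2*a - 24)/(a^2 - 12*a + 32)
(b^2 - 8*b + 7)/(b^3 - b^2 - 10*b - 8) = (-b^2 + 8*b - 7)/(-b^3 + b^2 + 10*b + 8)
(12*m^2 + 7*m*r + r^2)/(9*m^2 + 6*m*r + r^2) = (4*m + r)/(3*m + r)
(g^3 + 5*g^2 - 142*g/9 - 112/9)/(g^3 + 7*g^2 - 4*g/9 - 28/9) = (3*g - 8)/(3*g - 2)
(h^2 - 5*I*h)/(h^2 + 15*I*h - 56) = h*(h - 5*I)/(h^2 + 15*I*h - 56)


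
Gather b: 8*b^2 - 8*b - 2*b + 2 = 8*b^2 - 10*b + 2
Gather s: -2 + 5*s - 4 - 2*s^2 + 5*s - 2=-2*s^2 + 10*s - 8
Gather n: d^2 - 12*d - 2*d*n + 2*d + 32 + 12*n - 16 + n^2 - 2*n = d^2 - 10*d + n^2 + n*(10 - 2*d) + 16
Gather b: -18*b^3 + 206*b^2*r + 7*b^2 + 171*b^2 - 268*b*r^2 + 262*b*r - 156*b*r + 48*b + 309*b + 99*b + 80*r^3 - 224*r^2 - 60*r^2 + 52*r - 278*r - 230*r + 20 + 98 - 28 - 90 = -18*b^3 + b^2*(206*r + 178) + b*(-268*r^2 + 106*r + 456) + 80*r^3 - 284*r^2 - 456*r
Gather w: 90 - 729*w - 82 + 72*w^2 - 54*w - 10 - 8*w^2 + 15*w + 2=64*w^2 - 768*w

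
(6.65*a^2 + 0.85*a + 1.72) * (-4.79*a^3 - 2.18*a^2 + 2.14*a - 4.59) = -31.8535*a^5 - 18.5685*a^4 + 4.1392*a^3 - 32.4541*a^2 - 0.2207*a - 7.8948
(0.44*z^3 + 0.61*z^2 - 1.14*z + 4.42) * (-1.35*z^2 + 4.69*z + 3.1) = -0.594*z^5 + 1.2401*z^4 + 5.7639*z^3 - 9.4226*z^2 + 17.1958*z + 13.702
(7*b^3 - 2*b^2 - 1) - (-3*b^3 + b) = 10*b^3 - 2*b^2 - b - 1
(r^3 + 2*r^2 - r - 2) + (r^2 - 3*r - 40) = r^3 + 3*r^2 - 4*r - 42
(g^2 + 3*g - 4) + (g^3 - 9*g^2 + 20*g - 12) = g^3 - 8*g^2 + 23*g - 16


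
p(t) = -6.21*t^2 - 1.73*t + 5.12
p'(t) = -12.42*t - 1.73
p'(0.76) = -11.17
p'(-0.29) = 1.87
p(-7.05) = -291.34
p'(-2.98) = 35.28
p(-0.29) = 5.10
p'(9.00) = -113.51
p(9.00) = -513.46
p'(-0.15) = 0.13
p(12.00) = -909.88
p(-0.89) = 1.74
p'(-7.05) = 85.83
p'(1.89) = -25.20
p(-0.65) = 3.62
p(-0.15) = 5.24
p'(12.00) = -150.77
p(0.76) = 0.22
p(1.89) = -20.33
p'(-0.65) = 6.34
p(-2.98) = -44.87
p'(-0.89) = 9.32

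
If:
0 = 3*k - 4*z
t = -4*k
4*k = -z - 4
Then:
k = -16/19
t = 64/19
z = -12/19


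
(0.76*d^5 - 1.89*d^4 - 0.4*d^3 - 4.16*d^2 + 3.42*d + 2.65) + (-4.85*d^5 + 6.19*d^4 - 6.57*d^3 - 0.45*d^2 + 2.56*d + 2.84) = -4.09*d^5 + 4.3*d^4 - 6.97*d^3 - 4.61*d^2 + 5.98*d + 5.49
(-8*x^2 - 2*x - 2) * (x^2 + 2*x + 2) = -8*x^4 - 18*x^3 - 22*x^2 - 8*x - 4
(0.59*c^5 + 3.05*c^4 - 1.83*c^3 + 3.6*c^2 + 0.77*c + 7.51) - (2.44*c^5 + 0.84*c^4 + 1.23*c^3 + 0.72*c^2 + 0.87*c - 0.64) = -1.85*c^5 + 2.21*c^4 - 3.06*c^3 + 2.88*c^2 - 0.1*c + 8.15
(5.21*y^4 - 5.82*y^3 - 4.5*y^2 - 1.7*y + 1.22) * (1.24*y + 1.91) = 6.4604*y^5 + 2.7343*y^4 - 16.6962*y^3 - 10.703*y^2 - 1.7342*y + 2.3302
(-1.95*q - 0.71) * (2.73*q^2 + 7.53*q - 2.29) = -5.3235*q^3 - 16.6218*q^2 - 0.880800000000001*q + 1.6259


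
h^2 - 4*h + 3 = (h - 3)*(h - 1)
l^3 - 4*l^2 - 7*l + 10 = (l - 5)*(l - 1)*(l + 2)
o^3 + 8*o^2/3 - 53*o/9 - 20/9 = (o - 5/3)*(o + 1/3)*(o + 4)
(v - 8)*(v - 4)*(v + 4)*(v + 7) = v^4 - v^3 - 72*v^2 + 16*v + 896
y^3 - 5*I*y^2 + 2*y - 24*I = (y - 4*I)*(y - 3*I)*(y + 2*I)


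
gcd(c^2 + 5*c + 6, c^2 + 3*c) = c + 3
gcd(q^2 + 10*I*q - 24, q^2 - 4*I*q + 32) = q + 4*I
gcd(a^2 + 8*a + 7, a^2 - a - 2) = a + 1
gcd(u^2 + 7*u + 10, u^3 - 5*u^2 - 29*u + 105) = u + 5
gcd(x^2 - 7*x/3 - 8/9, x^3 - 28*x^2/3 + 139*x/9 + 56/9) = x^2 - 7*x/3 - 8/9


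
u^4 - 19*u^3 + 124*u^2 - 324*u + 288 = (u - 8)*(u - 6)*(u - 3)*(u - 2)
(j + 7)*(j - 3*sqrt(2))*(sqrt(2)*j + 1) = sqrt(2)*j^3 - 5*j^2 + 7*sqrt(2)*j^2 - 35*j - 3*sqrt(2)*j - 21*sqrt(2)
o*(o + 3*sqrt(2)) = o^2 + 3*sqrt(2)*o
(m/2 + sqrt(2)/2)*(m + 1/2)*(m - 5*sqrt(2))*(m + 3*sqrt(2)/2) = m^4/2 - 5*sqrt(2)*m^3/4 + m^3/4 - 11*m^2 - 5*sqrt(2)*m^2/8 - 15*sqrt(2)*m/2 - 11*m/2 - 15*sqrt(2)/4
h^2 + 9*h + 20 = (h + 4)*(h + 5)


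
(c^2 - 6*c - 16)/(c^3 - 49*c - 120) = (c + 2)/(c^2 + 8*c + 15)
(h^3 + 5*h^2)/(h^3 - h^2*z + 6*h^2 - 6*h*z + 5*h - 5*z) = h^2/(h^2 - h*z + h - z)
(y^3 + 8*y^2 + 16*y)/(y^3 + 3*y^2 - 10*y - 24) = y*(y + 4)/(y^2 - y - 6)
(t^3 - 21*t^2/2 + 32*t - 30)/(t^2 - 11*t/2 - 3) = (2*t^2 - 9*t + 10)/(2*t + 1)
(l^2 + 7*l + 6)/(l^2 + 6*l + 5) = (l + 6)/(l + 5)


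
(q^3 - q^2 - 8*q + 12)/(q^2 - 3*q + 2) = (q^2 + q - 6)/(q - 1)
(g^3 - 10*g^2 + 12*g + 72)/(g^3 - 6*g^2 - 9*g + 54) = (g^2 - 4*g - 12)/(g^2 - 9)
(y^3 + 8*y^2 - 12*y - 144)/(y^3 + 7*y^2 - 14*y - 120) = (y + 6)/(y + 5)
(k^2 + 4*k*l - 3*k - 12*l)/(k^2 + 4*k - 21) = (k + 4*l)/(k + 7)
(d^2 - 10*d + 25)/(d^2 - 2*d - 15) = (d - 5)/(d + 3)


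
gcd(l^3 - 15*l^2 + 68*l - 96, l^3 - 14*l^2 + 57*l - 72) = l^2 - 11*l + 24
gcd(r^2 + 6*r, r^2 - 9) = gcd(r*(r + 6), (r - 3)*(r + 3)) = 1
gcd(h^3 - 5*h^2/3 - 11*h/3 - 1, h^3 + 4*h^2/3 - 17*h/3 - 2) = h + 1/3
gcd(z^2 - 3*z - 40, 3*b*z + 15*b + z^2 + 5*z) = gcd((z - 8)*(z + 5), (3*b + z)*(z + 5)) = z + 5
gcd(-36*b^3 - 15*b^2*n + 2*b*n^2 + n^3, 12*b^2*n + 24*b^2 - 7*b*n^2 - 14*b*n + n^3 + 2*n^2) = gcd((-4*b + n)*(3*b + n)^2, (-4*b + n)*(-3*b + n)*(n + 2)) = 4*b - n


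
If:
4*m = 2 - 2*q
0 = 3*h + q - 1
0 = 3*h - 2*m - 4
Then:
No Solution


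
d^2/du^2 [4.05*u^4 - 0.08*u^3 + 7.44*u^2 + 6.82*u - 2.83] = 48.6*u^2 - 0.48*u + 14.88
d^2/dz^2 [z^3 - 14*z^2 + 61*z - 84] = 6*z - 28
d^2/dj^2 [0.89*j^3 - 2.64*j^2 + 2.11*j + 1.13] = 5.34*j - 5.28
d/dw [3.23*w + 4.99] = 3.23000000000000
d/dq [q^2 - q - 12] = 2*q - 1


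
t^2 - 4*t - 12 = (t - 6)*(t + 2)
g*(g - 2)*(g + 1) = g^3 - g^2 - 2*g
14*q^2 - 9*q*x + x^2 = (-7*q + x)*(-2*q + x)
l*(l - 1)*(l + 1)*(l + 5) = l^4 + 5*l^3 - l^2 - 5*l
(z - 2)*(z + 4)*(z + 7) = z^3 + 9*z^2 + 6*z - 56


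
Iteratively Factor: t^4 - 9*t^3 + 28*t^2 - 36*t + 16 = (t - 4)*(t^3 - 5*t^2 + 8*t - 4) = (t - 4)*(t - 1)*(t^2 - 4*t + 4) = (t - 4)*(t - 2)*(t - 1)*(t - 2)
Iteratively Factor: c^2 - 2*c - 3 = (c + 1)*(c - 3)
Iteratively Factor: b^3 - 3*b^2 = (b)*(b^2 - 3*b) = b*(b - 3)*(b)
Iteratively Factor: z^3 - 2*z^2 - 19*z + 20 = (z + 4)*(z^2 - 6*z + 5) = (z - 5)*(z + 4)*(z - 1)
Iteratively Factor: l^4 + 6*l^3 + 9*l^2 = (l)*(l^3 + 6*l^2 + 9*l) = l*(l + 3)*(l^2 + 3*l) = l^2*(l + 3)*(l + 3)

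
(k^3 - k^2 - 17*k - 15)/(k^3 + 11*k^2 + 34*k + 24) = (k^2 - 2*k - 15)/(k^2 + 10*k + 24)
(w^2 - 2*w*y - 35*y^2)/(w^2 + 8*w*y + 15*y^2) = (w - 7*y)/(w + 3*y)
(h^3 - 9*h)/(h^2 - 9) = h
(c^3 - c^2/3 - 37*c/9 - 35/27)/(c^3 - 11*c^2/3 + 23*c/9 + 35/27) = (3*c + 5)/(3*c - 5)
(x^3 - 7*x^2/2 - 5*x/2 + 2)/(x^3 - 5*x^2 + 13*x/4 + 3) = 2*(2*x^2 + x - 1)/(4*x^2 - 4*x - 3)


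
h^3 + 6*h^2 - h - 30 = (h - 2)*(h + 3)*(h + 5)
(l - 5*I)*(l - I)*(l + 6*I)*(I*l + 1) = I*l^4 + l^3 + 31*I*l^2 + 61*l - 30*I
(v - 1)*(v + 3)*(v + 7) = v^3 + 9*v^2 + 11*v - 21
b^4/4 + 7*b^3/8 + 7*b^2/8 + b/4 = b*(b/4 + 1/4)*(b + 1/2)*(b + 2)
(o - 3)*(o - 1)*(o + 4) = o^3 - 13*o + 12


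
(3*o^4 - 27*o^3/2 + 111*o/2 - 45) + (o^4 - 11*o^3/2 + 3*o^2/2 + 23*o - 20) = 4*o^4 - 19*o^3 + 3*o^2/2 + 157*o/2 - 65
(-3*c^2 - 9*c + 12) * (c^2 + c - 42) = -3*c^4 - 12*c^3 + 129*c^2 + 390*c - 504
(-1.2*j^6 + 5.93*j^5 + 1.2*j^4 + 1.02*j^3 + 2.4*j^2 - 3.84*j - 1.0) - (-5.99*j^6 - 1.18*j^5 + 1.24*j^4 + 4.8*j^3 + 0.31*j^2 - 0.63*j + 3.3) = 4.79*j^6 + 7.11*j^5 - 0.04*j^4 - 3.78*j^3 + 2.09*j^2 - 3.21*j - 4.3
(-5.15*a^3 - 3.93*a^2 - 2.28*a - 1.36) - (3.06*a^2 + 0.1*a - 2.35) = -5.15*a^3 - 6.99*a^2 - 2.38*a + 0.99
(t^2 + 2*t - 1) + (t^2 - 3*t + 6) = 2*t^2 - t + 5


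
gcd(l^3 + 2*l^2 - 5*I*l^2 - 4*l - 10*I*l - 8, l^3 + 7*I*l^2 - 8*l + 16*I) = l - I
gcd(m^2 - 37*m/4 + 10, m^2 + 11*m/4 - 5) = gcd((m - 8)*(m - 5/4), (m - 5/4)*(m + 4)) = m - 5/4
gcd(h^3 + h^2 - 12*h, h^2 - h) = h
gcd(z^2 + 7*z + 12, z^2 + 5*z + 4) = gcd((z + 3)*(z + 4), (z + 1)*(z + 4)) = z + 4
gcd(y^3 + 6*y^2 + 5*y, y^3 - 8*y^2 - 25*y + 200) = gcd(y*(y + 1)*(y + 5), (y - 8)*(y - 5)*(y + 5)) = y + 5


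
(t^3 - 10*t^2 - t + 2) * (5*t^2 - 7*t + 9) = 5*t^5 - 57*t^4 + 74*t^3 - 73*t^2 - 23*t + 18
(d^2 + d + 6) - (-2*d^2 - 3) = 3*d^2 + d + 9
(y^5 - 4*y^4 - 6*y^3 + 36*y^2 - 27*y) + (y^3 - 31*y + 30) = y^5 - 4*y^4 - 5*y^3 + 36*y^2 - 58*y + 30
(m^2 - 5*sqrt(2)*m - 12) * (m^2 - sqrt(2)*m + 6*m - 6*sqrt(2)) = m^4 - 6*sqrt(2)*m^3 + 6*m^3 - 36*sqrt(2)*m^2 - 2*m^2 - 12*m + 12*sqrt(2)*m + 72*sqrt(2)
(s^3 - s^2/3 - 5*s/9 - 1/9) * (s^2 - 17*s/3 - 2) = s^5 - 6*s^4 - 2*s^3/3 + 100*s^2/27 + 47*s/27 + 2/9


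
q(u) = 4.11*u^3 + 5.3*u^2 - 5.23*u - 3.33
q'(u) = 12.33*u^2 + 10.6*u - 5.23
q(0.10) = -3.80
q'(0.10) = -4.05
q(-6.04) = -684.02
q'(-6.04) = 380.56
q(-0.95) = 2.90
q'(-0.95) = -4.17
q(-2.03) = -5.25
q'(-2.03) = 24.06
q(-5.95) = -650.33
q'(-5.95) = 368.21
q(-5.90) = -632.09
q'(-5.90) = 361.44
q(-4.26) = -202.61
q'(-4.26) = 173.37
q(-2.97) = -48.72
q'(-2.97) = 72.05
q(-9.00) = -2523.15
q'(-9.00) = 898.10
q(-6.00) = -668.91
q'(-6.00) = 375.05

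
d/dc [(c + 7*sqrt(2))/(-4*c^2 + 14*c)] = (-c*(2*c - 7) + (c + 7*sqrt(2))*(4*c - 7))/(2*c^2*(2*c - 7)^2)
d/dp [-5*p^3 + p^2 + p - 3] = -15*p^2 + 2*p + 1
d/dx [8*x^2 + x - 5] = 16*x + 1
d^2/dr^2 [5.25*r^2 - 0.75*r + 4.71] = 10.5000000000000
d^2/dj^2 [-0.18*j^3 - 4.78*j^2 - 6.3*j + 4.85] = -1.08*j - 9.56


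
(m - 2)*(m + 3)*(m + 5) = m^3 + 6*m^2 - m - 30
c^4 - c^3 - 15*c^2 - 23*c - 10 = (c - 5)*(c + 1)^2*(c + 2)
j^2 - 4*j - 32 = (j - 8)*(j + 4)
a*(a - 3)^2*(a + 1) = a^4 - 5*a^3 + 3*a^2 + 9*a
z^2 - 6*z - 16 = (z - 8)*(z + 2)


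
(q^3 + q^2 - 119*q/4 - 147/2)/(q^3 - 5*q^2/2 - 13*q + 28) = (q^2 - 5*q/2 - 21)/(q^2 - 6*q + 8)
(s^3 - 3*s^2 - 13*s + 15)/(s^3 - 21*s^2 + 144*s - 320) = (s^2 + 2*s - 3)/(s^2 - 16*s + 64)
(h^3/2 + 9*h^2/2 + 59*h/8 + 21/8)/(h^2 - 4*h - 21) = (4*h^3 + 36*h^2 + 59*h + 21)/(8*(h^2 - 4*h - 21))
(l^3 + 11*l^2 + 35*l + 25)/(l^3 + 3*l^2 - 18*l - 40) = (l^2 + 6*l + 5)/(l^2 - 2*l - 8)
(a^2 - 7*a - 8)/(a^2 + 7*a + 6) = (a - 8)/(a + 6)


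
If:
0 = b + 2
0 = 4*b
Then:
No Solution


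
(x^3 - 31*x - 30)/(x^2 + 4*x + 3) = (x^2 - x - 30)/(x + 3)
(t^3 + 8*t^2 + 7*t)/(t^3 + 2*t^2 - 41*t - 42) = t/(t - 6)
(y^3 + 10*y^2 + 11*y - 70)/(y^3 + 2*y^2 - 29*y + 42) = (y + 5)/(y - 3)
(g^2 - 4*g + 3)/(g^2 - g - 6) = (g - 1)/(g + 2)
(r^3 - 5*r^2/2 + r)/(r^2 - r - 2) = r*(2*r - 1)/(2*(r + 1))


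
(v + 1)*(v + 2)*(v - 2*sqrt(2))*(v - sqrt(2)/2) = v^4 - 5*sqrt(2)*v^3/2 + 3*v^3 - 15*sqrt(2)*v^2/2 + 4*v^2 - 5*sqrt(2)*v + 6*v + 4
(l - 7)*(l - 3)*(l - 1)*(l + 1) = l^4 - 10*l^3 + 20*l^2 + 10*l - 21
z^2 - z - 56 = (z - 8)*(z + 7)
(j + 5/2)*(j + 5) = j^2 + 15*j/2 + 25/2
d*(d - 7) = d^2 - 7*d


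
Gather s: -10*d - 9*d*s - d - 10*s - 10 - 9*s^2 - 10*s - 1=-11*d - 9*s^2 + s*(-9*d - 20) - 11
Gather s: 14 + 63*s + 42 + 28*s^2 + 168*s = 28*s^2 + 231*s + 56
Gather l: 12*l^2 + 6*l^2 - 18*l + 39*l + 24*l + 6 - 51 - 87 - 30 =18*l^2 + 45*l - 162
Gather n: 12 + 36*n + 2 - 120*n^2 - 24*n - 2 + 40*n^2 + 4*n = -80*n^2 + 16*n + 12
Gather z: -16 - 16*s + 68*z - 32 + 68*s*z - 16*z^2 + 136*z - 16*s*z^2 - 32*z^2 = -16*s + z^2*(-16*s - 48) + z*(68*s + 204) - 48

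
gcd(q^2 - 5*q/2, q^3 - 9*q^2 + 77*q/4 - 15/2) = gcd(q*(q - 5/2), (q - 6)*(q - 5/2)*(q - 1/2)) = q - 5/2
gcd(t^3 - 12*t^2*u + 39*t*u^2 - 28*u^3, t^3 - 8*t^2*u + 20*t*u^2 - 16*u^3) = t - 4*u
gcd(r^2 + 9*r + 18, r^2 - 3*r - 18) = r + 3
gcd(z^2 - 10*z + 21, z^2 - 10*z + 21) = z^2 - 10*z + 21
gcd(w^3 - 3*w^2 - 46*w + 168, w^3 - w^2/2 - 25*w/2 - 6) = w - 4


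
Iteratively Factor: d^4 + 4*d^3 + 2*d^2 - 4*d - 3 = (d + 3)*(d^3 + d^2 - d - 1) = (d + 1)*(d + 3)*(d^2 - 1) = (d + 1)^2*(d + 3)*(d - 1)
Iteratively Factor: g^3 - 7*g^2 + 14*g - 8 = (g - 2)*(g^2 - 5*g + 4) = (g - 4)*(g - 2)*(g - 1)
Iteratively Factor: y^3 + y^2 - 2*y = (y - 1)*(y^2 + 2*y) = y*(y - 1)*(y + 2)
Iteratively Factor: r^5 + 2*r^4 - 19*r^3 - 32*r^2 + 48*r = (r)*(r^4 + 2*r^3 - 19*r^2 - 32*r + 48) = r*(r - 1)*(r^3 + 3*r^2 - 16*r - 48) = r*(r - 4)*(r - 1)*(r^2 + 7*r + 12) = r*(r - 4)*(r - 1)*(r + 3)*(r + 4)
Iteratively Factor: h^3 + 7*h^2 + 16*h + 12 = (h + 3)*(h^2 + 4*h + 4) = (h + 2)*(h + 3)*(h + 2)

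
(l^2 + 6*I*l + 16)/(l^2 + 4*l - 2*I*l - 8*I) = (l + 8*I)/(l + 4)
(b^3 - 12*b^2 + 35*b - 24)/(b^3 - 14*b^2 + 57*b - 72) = (b - 1)/(b - 3)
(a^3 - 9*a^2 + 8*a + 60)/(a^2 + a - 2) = (a^2 - 11*a + 30)/(a - 1)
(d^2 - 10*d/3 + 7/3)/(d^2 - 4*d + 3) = (d - 7/3)/(d - 3)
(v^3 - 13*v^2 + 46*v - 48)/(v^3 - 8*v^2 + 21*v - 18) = (v - 8)/(v - 3)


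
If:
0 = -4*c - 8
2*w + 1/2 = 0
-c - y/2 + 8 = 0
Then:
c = -2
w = -1/4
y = 20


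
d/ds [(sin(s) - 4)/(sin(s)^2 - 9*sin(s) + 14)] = (8*sin(s) + cos(s)^2 - 23)*cos(s)/(sin(s)^2 - 9*sin(s) + 14)^2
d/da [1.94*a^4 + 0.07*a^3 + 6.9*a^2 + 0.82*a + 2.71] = 7.76*a^3 + 0.21*a^2 + 13.8*a + 0.82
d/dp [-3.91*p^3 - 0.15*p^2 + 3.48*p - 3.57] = -11.73*p^2 - 0.3*p + 3.48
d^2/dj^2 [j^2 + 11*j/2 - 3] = 2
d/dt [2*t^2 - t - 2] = 4*t - 1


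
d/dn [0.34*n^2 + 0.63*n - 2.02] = 0.68*n + 0.63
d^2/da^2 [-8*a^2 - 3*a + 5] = -16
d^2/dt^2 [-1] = 0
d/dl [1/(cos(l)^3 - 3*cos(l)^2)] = 3*(cos(l) - 2)*sin(l)/((cos(l) - 3)^2*cos(l)^3)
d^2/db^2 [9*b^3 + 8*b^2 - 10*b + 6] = 54*b + 16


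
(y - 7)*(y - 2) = y^2 - 9*y + 14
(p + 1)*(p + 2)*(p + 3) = p^3 + 6*p^2 + 11*p + 6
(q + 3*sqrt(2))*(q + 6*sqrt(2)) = q^2 + 9*sqrt(2)*q + 36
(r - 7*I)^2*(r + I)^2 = r^4 - 12*I*r^3 - 22*r^2 - 84*I*r + 49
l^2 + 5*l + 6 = (l + 2)*(l + 3)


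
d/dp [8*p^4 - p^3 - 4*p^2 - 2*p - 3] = 32*p^3 - 3*p^2 - 8*p - 2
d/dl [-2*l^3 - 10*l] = -6*l^2 - 10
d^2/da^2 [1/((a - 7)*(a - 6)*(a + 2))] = 2*(6*a^4 - 88*a^3 + 411*a^2 - 780*a + 1180)/(a^9 - 33*a^8 + 411*a^7 - 2135*a^6 + 1032*a^5 + 30108*a^4 - 63440*a^3 - 168336*a^2 + 338688*a + 592704)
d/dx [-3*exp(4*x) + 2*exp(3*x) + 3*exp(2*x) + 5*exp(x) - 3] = (-12*exp(3*x) + 6*exp(2*x) + 6*exp(x) + 5)*exp(x)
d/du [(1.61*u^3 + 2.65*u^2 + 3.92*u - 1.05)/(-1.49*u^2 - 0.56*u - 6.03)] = (-2.3989*u^4 - 1.8032*u^3 - 24.7681*u^2 - 35.088*u - 24.2256)/(2.2201*u^4 + 1.6688*u^3 + 18.283*u^2 + 6.7536*u + 36.3609)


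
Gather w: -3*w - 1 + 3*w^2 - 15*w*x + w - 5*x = 3*w^2 + w*(-15*x - 2) - 5*x - 1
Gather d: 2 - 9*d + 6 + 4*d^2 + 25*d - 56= 4*d^2 + 16*d - 48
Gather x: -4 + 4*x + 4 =4*x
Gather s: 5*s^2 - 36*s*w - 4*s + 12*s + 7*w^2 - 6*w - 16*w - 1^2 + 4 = 5*s^2 + s*(8 - 36*w) + 7*w^2 - 22*w + 3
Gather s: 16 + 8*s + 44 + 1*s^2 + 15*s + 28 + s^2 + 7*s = 2*s^2 + 30*s + 88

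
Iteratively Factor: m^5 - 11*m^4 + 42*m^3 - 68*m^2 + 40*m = (m - 2)*(m^4 - 9*m^3 + 24*m^2 - 20*m) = (m - 5)*(m - 2)*(m^3 - 4*m^2 + 4*m) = (m - 5)*(m - 2)^2*(m^2 - 2*m) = (m - 5)*(m - 2)^3*(m)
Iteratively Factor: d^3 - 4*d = (d - 2)*(d^2 + 2*d) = d*(d - 2)*(d + 2)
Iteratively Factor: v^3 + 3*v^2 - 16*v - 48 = (v + 4)*(v^2 - v - 12) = (v + 3)*(v + 4)*(v - 4)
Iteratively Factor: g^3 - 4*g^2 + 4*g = (g - 2)*(g^2 - 2*g) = g*(g - 2)*(g - 2)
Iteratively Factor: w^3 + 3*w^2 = (w + 3)*(w^2) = w*(w + 3)*(w)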